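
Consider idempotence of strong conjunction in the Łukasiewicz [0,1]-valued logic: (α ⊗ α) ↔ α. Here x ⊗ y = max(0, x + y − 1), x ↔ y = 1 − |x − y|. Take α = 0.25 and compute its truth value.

0.75

α ⊗ α = max(0, 0.25 + 0.25 − 1) = max(0, -0.50) = 0.00
(α ⊗ α) ↔ α = 1 − |0.00 − 0.25| = 1 − 0.25 = 0.75
(The value 0.75 < 1 shows this instance is not satisfied; fails in Ł∞ since a ⊗ a = max(0, 2a−1) ≠ a in general.)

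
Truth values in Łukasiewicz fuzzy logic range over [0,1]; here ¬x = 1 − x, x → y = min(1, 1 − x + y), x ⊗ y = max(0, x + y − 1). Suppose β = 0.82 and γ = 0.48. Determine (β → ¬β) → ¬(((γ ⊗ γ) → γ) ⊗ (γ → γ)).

¬β = 1 − 0.82 = 0.18
β → ¬β = min(1, 1 − 0.82 + 0.18) = min(1, 0.36) = 0.36
γ ⊗ γ = max(0, 0.48 + 0.48 − 1) = max(0, -0.04) = 0.00
(γ ⊗ γ) → γ = min(1, 1 − 0.00 + 0.48) = min(1, 1.48) = 1.00
γ → γ = min(1, 1 − 0.48 + 0.48) = min(1, 1.00) = 1.00
((γ ⊗ γ) → γ) ⊗ (γ → γ) = max(0, 1.00 + 1.00 − 1) = max(0, 1.00) = 1.00
¬(((γ ⊗ γ) → γ) ⊗ (γ → γ)) = 1 − 1.00 = 0.00
(β → ¬β) → ¬(((γ ⊗ γ) → γ) ⊗ (γ → γ)) = min(1, 1 − 0.36 + 0.00) = min(1, 0.64) = 0.64

0.64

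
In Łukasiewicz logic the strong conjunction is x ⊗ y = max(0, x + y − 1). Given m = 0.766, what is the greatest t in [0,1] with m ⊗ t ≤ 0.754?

0.988

The residuum of the Łukasiewicz t-norm gives the supremum: min(1, 1 − 0.766 + 0.754).
1 − 0.766 + 0.754 = 0.988, so t = min(1, 0.988) = 0.988.
Check: 0.766 ⊗ 0.988 = max(0, 0.754) = 0.754 ≤ 0.754.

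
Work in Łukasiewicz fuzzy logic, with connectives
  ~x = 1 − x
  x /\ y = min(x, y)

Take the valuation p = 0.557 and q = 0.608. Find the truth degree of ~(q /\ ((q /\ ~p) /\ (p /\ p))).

~p = 1 − 0.557 = 0.443
q /\ ~p = min(0.608, 0.443) = 0.443
p /\ p = min(0.557, 0.557) = 0.557
(q /\ ~p) /\ (p /\ p) = min(0.443, 0.557) = 0.443
q /\ ((q /\ ~p) /\ (p /\ p)) = min(0.608, 0.443) = 0.443
~(q /\ ((q /\ ~p) /\ (p /\ p))) = 1 − 0.443 = 0.557

0.557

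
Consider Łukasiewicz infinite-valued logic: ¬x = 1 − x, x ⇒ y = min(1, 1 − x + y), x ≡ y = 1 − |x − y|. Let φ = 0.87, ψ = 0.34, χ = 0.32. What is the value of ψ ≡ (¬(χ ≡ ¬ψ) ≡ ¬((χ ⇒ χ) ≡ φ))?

¬ψ = 1 − 0.34 = 0.66
χ ≡ ¬ψ = 1 − |0.32 − 0.66| = 1 − 0.34 = 0.66
¬(χ ≡ ¬ψ) = 1 − 0.66 = 0.34
χ ⇒ χ = min(1, 1 − 0.32 + 0.32) = min(1, 1.00) = 1.00
(χ ⇒ χ) ≡ φ = 1 − |1.00 − 0.87| = 1 − 0.13 = 0.87
¬((χ ⇒ χ) ≡ φ) = 1 − 0.87 = 0.13
¬(χ ≡ ¬ψ) ≡ ¬((χ ⇒ χ) ≡ φ) = 1 − |0.34 − 0.13| = 1 − 0.21 = 0.79
ψ ≡ (¬(χ ≡ ¬ψ) ≡ ¬((χ ⇒ χ) ≡ φ)) = 1 − |0.34 − 0.79| = 1 − 0.45 = 0.55

0.55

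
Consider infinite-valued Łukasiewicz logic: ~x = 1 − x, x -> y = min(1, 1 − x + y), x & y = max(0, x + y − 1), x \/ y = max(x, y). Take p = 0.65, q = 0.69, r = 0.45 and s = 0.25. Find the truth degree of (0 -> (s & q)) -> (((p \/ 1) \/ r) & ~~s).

0.25

s & q = max(0, 0.25 + 0.69 − 1) = max(0, -0.06) = 0.00
0 -> (s & q) = min(1, 1 − 0.00 + 0.00) = min(1, 1.00) = 1.00
p \/ 1 = max(0.65, 1.00) = 1.00
(p \/ 1) \/ r = max(1.00, 0.45) = 1.00
~s = 1 − 0.25 = 0.75
~~s = 1 − 0.75 = 0.25
((p \/ 1) \/ r) & ~~s = max(0, 1.00 + 0.25 − 1) = max(0, 0.25) = 0.25
(0 -> (s & q)) -> (((p \/ 1) \/ r) & ~~s) = min(1, 1 − 1.00 + 0.25) = min(1, 0.25) = 0.25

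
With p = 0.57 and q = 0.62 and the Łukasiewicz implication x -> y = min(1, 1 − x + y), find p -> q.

1.00

p -> q = min(1, 1 − 0.57 + 0.62) = min(1, 1.05) = 1.00
For comparison, the Gödel implication (1 if x ≤ y else y) would give 1.00.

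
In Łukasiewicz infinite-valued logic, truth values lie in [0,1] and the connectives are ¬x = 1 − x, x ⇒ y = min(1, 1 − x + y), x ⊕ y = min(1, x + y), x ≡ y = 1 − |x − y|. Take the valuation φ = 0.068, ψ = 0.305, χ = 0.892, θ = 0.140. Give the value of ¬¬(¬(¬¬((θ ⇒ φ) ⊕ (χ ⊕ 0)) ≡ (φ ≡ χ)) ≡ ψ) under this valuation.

0.481

θ ⇒ φ = min(1, 1 − 0.140 + 0.068) = min(1, 0.928) = 0.928
χ ⊕ 0 = min(1, 0.892 + 0.000) = min(1, 0.892) = 0.892
(θ ⇒ φ) ⊕ (χ ⊕ 0) = min(1, 0.928 + 0.892) = min(1, 1.820) = 1.000
¬((θ ⇒ φ) ⊕ (χ ⊕ 0)) = 1 − 1.000 = 0.000
¬¬((θ ⇒ φ) ⊕ (χ ⊕ 0)) = 1 − 0.000 = 1.000
φ ≡ χ = 1 − |0.068 − 0.892| = 1 − 0.824 = 0.176
¬¬((θ ⇒ φ) ⊕ (χ ⊕ 0)) ≡ (φ ≡ χ) = 1 − |1.000 − 0.176| = 1 − 0.824 = 0.176
¬(¬¬((θ ⇒ φ) ⊕ (χ ⊕ 0)) ≡ (φ ≡ χ)) = 1 − 0.176 = 0.824
¬(¬¬((θ ⇒ φ) ⊕ (χ ⊕ 0)) ≡ (φ ≡ χ)) ≡ ψ = 1 − |0.824 − 0.305| = 1 − 0.519 = 0.481
¬(¬(¬¬((θ ⇒ φ) ⊕ (χ ⊕ 0)) ≡ (φ ≡ χ)) ≡ ψ) = 1 − 0.481 = 0.519
¬¬(¬(¬¬((θ ⇒ φ) ⊕ (χ ⊕ 0)) ≡ (φ ≡ χ)) ≡ ψ) = 1 − 0.519 = 0.481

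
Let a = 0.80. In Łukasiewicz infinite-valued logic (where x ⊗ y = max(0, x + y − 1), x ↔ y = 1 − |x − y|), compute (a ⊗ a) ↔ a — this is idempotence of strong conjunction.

0.80

a ⊗ a = max(0, 0.80 + 0.80 − 1) = max(0, 0.60) = 0.60
(a ⊗ a) ↔ a = 1 − |0.60 − 0.80| = 1 − 0.20 = 0.80
(The value 0.80 < 1 shows this instance is not satisfied; fails in Ł∞ since a ⊗ a = max(0, 2a−1) ≠ a in general.)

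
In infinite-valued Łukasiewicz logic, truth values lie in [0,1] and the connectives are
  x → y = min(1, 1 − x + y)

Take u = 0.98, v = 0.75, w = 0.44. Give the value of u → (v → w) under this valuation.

v → w = min(1, 1 − 0.75 + 0.44) = min(1, 0.69) = 0.69
u → (v → w) = min(1, 1 − 0.98 + 0.69) = min(1, 0.71) = 0.71

0.71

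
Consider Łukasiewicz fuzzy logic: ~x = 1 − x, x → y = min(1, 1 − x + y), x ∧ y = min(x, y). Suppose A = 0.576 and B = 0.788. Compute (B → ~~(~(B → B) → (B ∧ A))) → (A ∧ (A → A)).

B → B = min(1, 1 − 0.788 + 0.788) = min(1, 1.000) = 1.000
~(B → B) = 1 − 1.000 = 0.000
B ∧ A = min(0.788, 0.576) = 0.576
~(B → B) → (B ∧ A) = min(1, 1 − 0.000 + 0.576) = min(1, 1.576) = 1.000
~(~(B → B) → (B ∧ A)) = 1 − 1.000 = 0.000
~~(~(B → B) → (B ∧ A)) = 1 − 0.000 = 1.000
B → ~~(~(B → B) → (B ∧ A)) = min(1, 1 − 0.788 + 1.000) = min(1, 1.212) = 1.000
A → A = min(1, 1 − 0.576 + 0.576) = min(1, 1.000) = 1.000
A ∧ (A → A) = min(0.576, 1.000) = 0.576
(B → ~~(~(B → B) → (B ∧ A))) → (A ∧ (A → A)) = min(1, 1 − 1.000 + 0.576) = min(1, 0.576) = 0.576

0.576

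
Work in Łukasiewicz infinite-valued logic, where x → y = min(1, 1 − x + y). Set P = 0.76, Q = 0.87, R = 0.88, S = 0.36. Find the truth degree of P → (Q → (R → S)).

0.85

R → S = min(1, 1 − 0.88 + 0.36) = min(1, 0.48) = 0.48
Q → (R → S) = min(1, 1 − 0.87 + 0.48) = min(1, 0.61) = 0.61
P → (Q → (R → S)) = min(1, 1 − 0.76 + 0.61) = min(1, 0.85) = 0.85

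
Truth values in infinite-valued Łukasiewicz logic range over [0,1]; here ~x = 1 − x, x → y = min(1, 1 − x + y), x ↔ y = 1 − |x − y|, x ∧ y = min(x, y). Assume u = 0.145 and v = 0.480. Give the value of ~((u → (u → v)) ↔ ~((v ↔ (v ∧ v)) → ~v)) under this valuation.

0.520

u → v = min(1, 1 − 0.145 + 0.480) = min(1, 1.335) = 1.000
u → (u → v) = min(1, 1 − 0.145 + 1.000) = min(1, 1.855) = 1.000
v ∧ v = min(0.480, 0.480) = 0.480
v ↔ (v ∧ v) = 1 − |0.480 − 0.480| = 1 − 0.000 = 1.000
~v = 1 − 0.480 = 0.520
(v ↔ (v ∧ v)) → ~v = min(1, 1 − 1.000 + 0.520) = min(1, 0.520) = 0.520
~((v ↔ (v ∧ v)) → ~v) = 1 − 0.520 = 0.480
(u → (u → v)) ↔ ~((v ↔ (v ∧ v)) → ~v) = 1 − |1.000 − 0.480| = 1 − 0.520 = 0.480
~((u → (u → v)) ↔ ~((v ↔ (v ∧ v)) → ~v)) = 1 − 0.480 = 0.520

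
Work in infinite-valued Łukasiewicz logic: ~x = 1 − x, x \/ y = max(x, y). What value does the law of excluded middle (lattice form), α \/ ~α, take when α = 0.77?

~α = 1 − 0.77 = 0.23
α \/ ~α = max(0.77, 0.23) = 0.77
(The value 0.77 < 1 shows this instance is not satisfied; not a Ł∞-tautology — its value is max(a, 1−a).)

0.77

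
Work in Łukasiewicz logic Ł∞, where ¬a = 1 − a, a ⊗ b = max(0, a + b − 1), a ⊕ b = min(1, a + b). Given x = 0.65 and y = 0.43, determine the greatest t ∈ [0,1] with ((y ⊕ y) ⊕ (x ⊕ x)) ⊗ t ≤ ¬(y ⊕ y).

y ⊕ y = min(1, 0.43 + 0.43) = min(1, 0.86) = 0.86
x ⊕ x = min(1, 0.65 + 0.65) = min(1, 1.30) = 1.00
(y ⊕ y) ⊕ (x ⊕ x) = min(1, 0.86 + 1.00) = min(1, 1.86) = 1.00
So the left factor is (y ⊕ y) ⊕ (x ⊕ x) = 1.00.
¬(y ⊕ y) = 1 − 0.86 = 0.14
So the right-hand bound is ¬(y ⊕ y) = 0.14.
The residuum of the Łukasiewicz t-norm gives the supremum: min(1, 1 − 1.00 + 0.14).
1 − 1.00 + 0.14 = 0.14, so t = min(1, 0.14) = 0.14.
Check: 1.00 ⊗ 0.14 = max(0, 0.14) = 0.14 ≤ 0.14.

0.14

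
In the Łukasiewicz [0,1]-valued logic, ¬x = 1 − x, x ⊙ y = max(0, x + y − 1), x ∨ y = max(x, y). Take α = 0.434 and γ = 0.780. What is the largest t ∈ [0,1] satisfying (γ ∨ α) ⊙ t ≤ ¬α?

0.786

γ ∨ α = max(0.780, 0.434) = 0.780
So the left factor is γ ∨ α = 0.780.
¬α = 1 − 0.434 = 0.566
So the right-hand bound is ¬α = 0.566.
The residuum of the Łukasiewicz t-norm gives the supremum: min(1, 1 − 0.780 + 0.566).
1 − 0.780 + 0.566 = 0.786, so t = min(1, 0.786) = 0.786.
Check: 0.780 ⊙ 0.786 = max(0, 0.566) = 0.566 ≤ 0.566.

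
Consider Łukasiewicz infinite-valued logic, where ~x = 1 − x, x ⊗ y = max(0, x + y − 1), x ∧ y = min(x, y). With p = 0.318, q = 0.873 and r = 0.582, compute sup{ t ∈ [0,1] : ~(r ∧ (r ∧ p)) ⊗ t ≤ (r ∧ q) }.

0.900

r ∧ p = min(0.582, 0.318) = 0.318
r ∧ (r ∧ p) = min(0.582, 0.318) = 0.318
~(r ∧ (r ∧ p)) = 1 − 0.318 = 0.682
So the left factor is ~(r ∧ (r ∧ p)) = 0.682.
r ∧ q = min(0.582, 0.873) = 0.582
So the right-hand bound is r ∧ q = 0.582.
The residuum of the Łukasiewicz t-norm gives the supremum: min(1, 1 − 0.682 + 0.582).
1 − 0.682 + 0.582 = 0.900, so t = min(1, 0.900) = 0.900.
Check: 0.682 ⊗ 0.900 = max(0, 0.582) = 0.582 ≤ 0.582.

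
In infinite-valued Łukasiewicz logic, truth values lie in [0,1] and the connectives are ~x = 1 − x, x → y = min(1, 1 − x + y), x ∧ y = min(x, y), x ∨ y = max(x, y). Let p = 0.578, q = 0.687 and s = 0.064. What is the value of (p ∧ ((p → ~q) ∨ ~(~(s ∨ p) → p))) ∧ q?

~q = 1 − 0.687 = 0.313
p → ~q = min(1, 1 − 0.578 + 0.313) = min(1, 0.735) = 0.735
s ∨ p = max(0.064, 0.578) = 0.578
~(s ∨ p) = 1 − 0.578 = 0.422
~(s ∨ p) → p = min(1, 1 − 0.422 + 0.578) = min(1, 1.156) = 1.000
~(~(s ∨ p) → p) = 1 − 1.000 = 0.000
(p → ~q) ∨ ~(~(s ∨ p) → p) = max(0.735, 0.000) = 0.735
p ∧ ((p → ~q) ∨ ~(~(s ∨ p) → p)) = min(0.578, 0.735) = 0.578
(p ∧ ((p → ~q) ∨ ~(~(s ∨ p) → p))) ∧ q = min(0.578, 0.687) = 0.578

0.578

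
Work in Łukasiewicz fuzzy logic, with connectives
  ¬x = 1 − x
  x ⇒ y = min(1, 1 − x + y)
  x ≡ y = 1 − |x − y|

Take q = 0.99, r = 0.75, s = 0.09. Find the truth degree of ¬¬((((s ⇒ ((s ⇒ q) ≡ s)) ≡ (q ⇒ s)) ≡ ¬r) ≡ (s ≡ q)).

s ⇒ q = min(1, 1 − 0.09 + 0.99) = min(1, 1.90) = 1.00
(s ⇒ q) ≡ s = 1 − |1.00 − 0.09| = 1 − 0.91 = 0.09
s ⇒ ((s ⇒ q) ≡ s) = min(1, 1 − 0.09 + 0.09) = min(1, 1.00) = 1.00
q ⇒ s = min(1, 1 − 0.99 + 0.09) = min(1, 0.10) = 0.10
(s ⇒ ((s ⇒ q) ≡ s)) ≡ (q ⇒ s) = 1 − |1.00 − 0.10| = 1 − 0.90 = 0.10
¬r = 1 − 0.75 = 0.25
((s ⇒ ((s ⇒ q) ≡ s)) ≡ (q ⇒ s)) ≡ ¬r = 1 − |0.10 − 0.25| = 1 − 0.15 = 0.85
s ≡ q = 1 − |0.09 − 0.99| = 1 − 0.90 = 0.10
(((s ⇒ ((s ⇒ q) ≡ s)) ≡ (q ⇒ s)) ≡ ¬r) ≡ (s ≡ q) = 1 − |0.85 − 0.10| = 1 − 0.75 = 0.25
¬((((s ⇒ ((s ⇒ q) ≡ s)) ≡ (q ⇒ s)) ≡ ¬r) ≡ (s ≡ q)) = 1 − 0.25 = 0.75
¬¬((((s ⇒ ((s ⇒ q) ≡ s)) ≡ (q ⇒ s)) ≡ ¬r) ≡ (s ≡ q)) = 1 − 0.75 = 0.25

0.25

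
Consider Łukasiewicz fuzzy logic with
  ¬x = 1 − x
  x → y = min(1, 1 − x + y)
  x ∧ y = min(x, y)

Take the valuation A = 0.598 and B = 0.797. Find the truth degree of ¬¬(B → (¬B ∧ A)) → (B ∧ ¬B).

¬B = 1 − 0.797 = 0.203
¬B ∧ A = min(0.203, 0.598) = 0.203
B → (¬B ∧ A) = min(1, 1 − 0.797 + 0.203) = min(1, 0.406) = 0.406
¬(B → (¬B ∧ A)) = 1 − 0.406 = 0.594
¬¬(B → (¬B ∧ A)) = 1 − 0.594 = 0.406
B ∧ ¬B = min(0.797, 0.203) = 0.203
¬¬(B → (¬B ∧ A)) → (B ∧ ¬B) = min(1, 1 − 0.406 + 0.203) = min(1, 0.797) = 0.797

0.797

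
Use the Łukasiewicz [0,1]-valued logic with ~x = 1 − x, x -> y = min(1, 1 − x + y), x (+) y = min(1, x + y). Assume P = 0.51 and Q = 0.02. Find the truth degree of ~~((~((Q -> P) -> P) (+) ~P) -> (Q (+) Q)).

0.06

Q -> P = min(1, 1 − 0.02 + 0.51) = min(1, 1.49) = 1.00
(Q -> P) -> P = min(1, 1 − 1.00 + 0.51) = min(1, 0.51) = 0.51
~((Q -> P) -> P) = 1 − 0.51 = 0.49
~P = 1 − 0.51 = 0.49
~((Q -> P) -> P) (+) ~P = min(1, 0.49 + 0.49) = min(1, 0.98) = 0.98
Q (+) Q = min(1, 0.02 + 0.02) = min(1, 0.04) = 0.04
(~((Q -> P) -> P) (+) ~P) -> (Q (+) Q) = min(1, 1 − 0.98 + 0.04) = min(1, 0.06) = 0.06
~((~((Q -> P) -> P) (+) ~P) -> (Q (+) Q)) = 1 − 0.06 = 0.94
~~((~((Q -> P) -> P) (+) ~P) -> (Q (+) Q)) = 1 − 0.94 = 0.06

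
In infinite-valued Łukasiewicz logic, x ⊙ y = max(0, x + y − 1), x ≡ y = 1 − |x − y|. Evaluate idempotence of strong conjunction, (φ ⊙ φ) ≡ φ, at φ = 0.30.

φ ⊙ φ = max(0, 0.30 + 0.30 − 1) = max(0, -0.40) = 0.00
(φ ⊙ φ) ≡ φ = 1 − |0.00 − 0.30| = 1 − 0.30 = 0.70
(The value 0.70 < 1 shows this instance is not satisfied; fails in Ł∞ since a ⊗ a = max(0, 2a−1) ≠ a in general.)

0.70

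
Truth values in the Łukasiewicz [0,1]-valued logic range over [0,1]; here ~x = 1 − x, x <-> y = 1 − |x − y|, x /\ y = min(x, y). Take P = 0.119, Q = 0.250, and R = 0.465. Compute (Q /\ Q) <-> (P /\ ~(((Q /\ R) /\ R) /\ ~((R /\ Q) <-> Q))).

0.869

Q /\ Q = min(0.250, 0.250) = 0.250
Q /\ R = min(0.250, 0.465) = 0.250
(Q /\ R) /\ R = min(0.250, 0.465) = 0.250
R /\ Q = min(0.465, 0.250) = 0.250
(R /\ Q) <-> Q = 1 − |0.250 − 0.250| = 1 − 0.000 = 1.000
~((R /\ Q) <-> Q) = 1 − 1.000 = 0.000
((Q /\ R) /\ R) /\ ~((R /\ Q) <-> Q) = min(0.250, 0.000) = 0.000
~(((Q /\ R) /\ R) /\ ~((R /\ Q) <-> Q)) = 1 − 0.000 = 1.000
P /\ ~(((Q /\ R) /\ R) /\ ~((R /\ Q) <-> Q)) = min(0.119, 1.000) = 0.119
(Q /\ Q) <-> (P /\ ~(((Q /\ R) /\ R) /\ ~((R /\ Q) <-> Q))) = 1 − |0.250 − 0.119| = 1 − 0.131 = 0.869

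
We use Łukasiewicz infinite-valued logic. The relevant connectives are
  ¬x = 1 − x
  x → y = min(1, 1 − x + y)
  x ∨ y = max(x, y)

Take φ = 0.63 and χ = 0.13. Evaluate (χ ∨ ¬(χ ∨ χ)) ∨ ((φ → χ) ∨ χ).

χ ∨ χ = max(0.13, 0.13) = 0.13
¬(χ ∨ χ) = 1 − 0.13 = 0.87
χ ∨ ¬(χ ∨ χ) = max(0.13, 0.87) = 0.87
φ → χ = min(1, 1 − 0.63 + 0.13) = min(1, 0.50) = 0.50
(φ → χ) ∨ χ = max(0.50, 0.13) = 0.50
(χ ∨ ¬(χ ∨ χ)) ∨ ((φ → χ) ∨ χ) = max(0.87, 0.50) = 0.87

0.87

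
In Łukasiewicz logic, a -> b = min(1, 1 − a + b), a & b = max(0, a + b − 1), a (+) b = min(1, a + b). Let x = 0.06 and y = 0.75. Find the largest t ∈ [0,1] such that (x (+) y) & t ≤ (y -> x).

x (+) y = min(1, 0.06 + 0.75) = min(1, 0.81) = 0.81
So the left factor is x (+) y = 0.81.
y -> x = min(1, 1 − 0.75 + 0.06) = min(1, 0.31) = 0.31
So the right-hand bound is y -> x = 0.31.
The residuum of the Łukasiewicz t-norm gives the supremum: min(1, 1 − 0.81 + 0.31).
1 − 0.81 + 0.31 = 0.50, so t = min(1, 0.50) = 0.50.
Check: 0.81 & 0.50 = max(0, 0.31) = 0.31 ≤ 0.31.

0.50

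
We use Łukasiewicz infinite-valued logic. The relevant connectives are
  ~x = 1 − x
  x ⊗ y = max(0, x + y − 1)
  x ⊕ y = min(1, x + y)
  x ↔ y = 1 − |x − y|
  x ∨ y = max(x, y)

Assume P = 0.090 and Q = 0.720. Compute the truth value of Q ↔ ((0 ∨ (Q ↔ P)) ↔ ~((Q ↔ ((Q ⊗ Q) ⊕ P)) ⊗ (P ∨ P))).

0.650

Q ↔ P = 1 − |0.720 − 0.090| = 1 − 0.630 = 0.370
0 ∨ (Q ↔ P) = max(0.000, 0.370) = 0.370
Q ⊗ Q = max(0, 0.720 + 0.720 − 1) = max(0, 0.440) = 0.440
(Q ⊗ Q) ⊕ P = min(1, 0.440 + 0.090) = min(1, 0.530) = 0.530
Q ↔ ((Q ⊗ Q) ⊕ P) = 1 − |0.720 − 0.530| = 1 − 0.190 = 0.810
P ∨ P = max(0.090, 0.090) = 0.090
(Q ↔ ((Q ⊗ Q) ⊕ P)) ⊗ (P ∨ P) = max(0, 0.810 + 0.090 − 1) = max(0, -0.100) = 0.000
~((Q ↔ ((Q ⊗ Q) ⊕ P)) ⊗ (P ∨ P)) = 1 − 0.000 = 1.000
(0 ∨ (Q ↔ P)) ↔ ~((Q ↔ ((Q ⊗ Q) ⊕ P)) ⊗ (P ∨ P)) = 1 − |0.370 − 1.000| = 1 − 0.630 = 0.370
Q ↔ ((0 ∨ (Q ↔ P)) ↔ ~((Q ↔ ((Q ⊗ Q) ⊕ P)) ⊗ (P ∨ P))) = 1 − |0.720 − 0.370| = 1 − 0.350 = 0.650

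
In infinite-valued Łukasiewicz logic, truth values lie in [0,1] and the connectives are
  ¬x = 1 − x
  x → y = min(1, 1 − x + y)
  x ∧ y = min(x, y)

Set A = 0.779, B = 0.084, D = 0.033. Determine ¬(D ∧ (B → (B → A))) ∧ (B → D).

B → A = min(1, 1 − 0.084 + 0.779) = min(1, 1.695) = 1.000
B → (B → A) = min(1, 1 − 0.084 + 1.000) = min(1, 1.916) = 1.000
D ∧ (B → (B → A)) = min(0.033, 1.000) = 0.033
¬(D ∧ (B → (B → A))) = 1 − 0.033 = 0.967
B → D = min(1, 1 − 0.084 + 0.033) = min(1, 0.949) = 0.949
¬(D ∧ (B → (B → A))) ∧ (B → D) = min(0.967, 0.949) = 0.949

0.949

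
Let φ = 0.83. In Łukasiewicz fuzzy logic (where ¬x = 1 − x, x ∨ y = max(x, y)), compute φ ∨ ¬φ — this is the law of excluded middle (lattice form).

0.83

¬φ = 1 − 0.83 = 0.17
φ ∨ ¬φ = max(0.83, 0.17) = 0.83
(The value 0.83 < 1 shows this instance is not satisfied; not a Ł∞-tautology — its value is max(a, 1−a).)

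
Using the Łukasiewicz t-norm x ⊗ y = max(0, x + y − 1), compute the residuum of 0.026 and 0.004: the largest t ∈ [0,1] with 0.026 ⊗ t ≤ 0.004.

The residuum of the Łukasiewicz t-norm gives the supremum: min(1, 1 − 0.026 + 0.004).
1 − 0.026 + 0.004 = 0.978, so t = min(1, 0.978) = 0.978.
Check: 0.026 ⊗ 0.978 = max(0, 0.004) = 0.004 ≤ 0.004.

0.978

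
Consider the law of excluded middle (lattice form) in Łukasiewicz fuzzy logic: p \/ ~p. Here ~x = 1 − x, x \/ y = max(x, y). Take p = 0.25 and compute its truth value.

~p = 1 − 0.25 = 0.75
p \/ ~p = max(0.25, 0.75) = 0.75
(The value 0.75 < 1 shows this instance is not satisfied; not a Ł∞-tautology — its value is max(a, 1−a).)

0.75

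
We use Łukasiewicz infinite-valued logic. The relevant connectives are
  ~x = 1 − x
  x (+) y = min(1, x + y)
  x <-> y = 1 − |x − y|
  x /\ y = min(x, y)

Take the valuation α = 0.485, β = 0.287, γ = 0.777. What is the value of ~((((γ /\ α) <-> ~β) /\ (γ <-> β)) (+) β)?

0.203

γ /\ α = min(0.777, 0.485) = 0.485
~β = 1 − 0.287 = 0.713
(γ /\ α) <-> ~β = 1 − |0.485 − 0.713| = 1 − 0.228 = 0.772
γ <-> β = 1 − |0.777 − 0.287| = 1 − 0.490 = 0.510
((γ /\ α) <-> ~β) /\ (γ <-> β) = min(0.772, 0.510) = 0.510
(((γ /\ α) <-> ~β) /\ (γ <-> β)) (+) β = min(1, 0.510 + 0.287) = min(1, 0.797) = 0.797
~((((γ /\ α) <-> ~β) /\ (γ <-> β)) (+) β) = 1 − 0.797 = 0.203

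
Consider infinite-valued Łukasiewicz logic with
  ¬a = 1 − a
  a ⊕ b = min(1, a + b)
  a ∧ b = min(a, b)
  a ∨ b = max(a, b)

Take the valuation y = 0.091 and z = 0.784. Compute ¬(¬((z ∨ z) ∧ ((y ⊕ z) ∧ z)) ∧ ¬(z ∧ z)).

z ∨ z = max(0.784, 0.784) = 0.784
y ⊕ z = min(1, 0.091 + 0.784) = min(1, 0.875) = 0.875
(y ⊕ z) ∧ z = min(0.875, 0.784) = 0.784
(z ∨ z) ∧ ((y ⊕ z) ∧ z) = min(0.784, 0.784) = 0.784
¬((z ∨ z) ∧ ((y ⊕ z) ∧ z)) = 1 − 0.784 = 0.216
z ∧ z = min(0.784, 0.784) = 0.784
¬(z ∧ z) = 1 − 0.784 = 0.216
¬((z ∨ z) ∧ ((y ⊕ z) ∧ z)) ∧ ¬(z ∧ z) = min(0.216, 0.216) = 0.216
¬(¬((z ∨ z) ∧ ((y ⊕ z) ∧ z)) ∧ ¬(z ∧ z)) = 1 − 0.216 = 0.784

0.784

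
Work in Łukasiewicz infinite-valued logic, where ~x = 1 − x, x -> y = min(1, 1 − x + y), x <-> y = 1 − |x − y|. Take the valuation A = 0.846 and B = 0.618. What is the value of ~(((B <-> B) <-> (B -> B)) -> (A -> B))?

0.228

B <-> B = 1 − |0.618 − 0.618| = 1 − 0.000 = 1.000
B -> B = min(1, 1 − 0.618 + 0.618) = min(1, 1.000) = 1.000
(B <-> B) <-> (B -> B) = 1 − |1.000 − 1.000| = 1 − 0.000 = 1.000
A -> B = min(1, 1 − 0.846 + 0.618) = min(1, 0.772) = 0.772
((B <-> B) <-> (B -> B)) -> (A -> B) = min(1, 1 − 1.000 + 0.772) = min(1, 0.772) = 0.772
~(((B <-> B) <-> (B -> B)) -> (A -> B)) = 1 − 0.772 = 0.228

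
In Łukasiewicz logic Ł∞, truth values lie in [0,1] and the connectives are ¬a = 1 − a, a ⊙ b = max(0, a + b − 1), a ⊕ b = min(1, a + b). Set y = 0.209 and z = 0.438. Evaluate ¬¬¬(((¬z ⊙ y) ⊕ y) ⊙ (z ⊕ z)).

0.915

¬z = 1 − 0.438 = 0.562
¬z ⊙ y = max(0, 0.562 + 0.209 − 1) = max(0, -0.229) = 0.000
(¬z ⊙ y) ⊕ y = min(1, 0.000 + 0.209) = min(1, 0.209) = 0.209
z ⊕ z = min(1, 0.438 + 0.438) = min(1, 0.876) = 0.876
((¬z ⊙ y) ⊕ y) ⊙ (z ⊕ z) = max(0, 0.209 + 0.876 − 1) = max(0, 0.085) = 0.085
¬(((¬z ⊙ y) ⊕ y) ⊙ (z ⊕ z)) = 1 − 0.085 = 0.915
¬¬(((¬z ⊙ y) ⊕ y) ⊙ (z ⊕ z)) = 1 − 0.915 = 0.085
¬¬¬(((¬z ⊙ y) ⊕ y) ⊙ (z ⊕ z)) = 1 − 0.085 = 0.915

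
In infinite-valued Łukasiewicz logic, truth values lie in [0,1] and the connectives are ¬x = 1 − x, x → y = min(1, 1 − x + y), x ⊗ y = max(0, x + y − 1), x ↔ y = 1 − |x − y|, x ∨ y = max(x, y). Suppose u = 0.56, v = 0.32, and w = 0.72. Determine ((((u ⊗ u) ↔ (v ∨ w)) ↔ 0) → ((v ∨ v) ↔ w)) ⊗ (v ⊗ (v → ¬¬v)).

u ⊗ u = max(0, 0.56 + 0.56 − 1) = max(0, 0.12) = 0.12
v ∨ w = max(0.32, 0.72) = 0.72
(u ⊗ u) ↔ (v ∨ w) = 1 − |0.12 − 0.72| = 1 − 0.60 = 0.40
((u ⊗ u) ↔ (v ∨ w)) ↔ 0 = 1 − |0.40 − 0.00| = 1 − 0.40 = 0.60
v ∨ v = max(0.32, 0.32) = 0.32
(v ∨ v) ↔ w = 1 − |0.32 − 0.72| = 1 − 0.40 = 0.60
(((u ⊗ u) ↔ (v ∨ w)) ↔ 0) → ((v ∨ v) ↔ w) = min(1, 1 − 0.60 + 0.60) = min(1, 1.00) = 1.00
¬v = 1 − 0.32 = 0.68
¬¬v = 1 − 0.68 = 0.32
v → ¬¬v = min(1, 1 − 0.32 + 0.32) = min(1, 1.00) = 1.00
v ⊗ (v → ¬¬v) = max(0, 0.32 + 1.00 − 1) = max(0, 0.32) = 0.32
((((u ⊗ u) ↔ (v ∨ w)) ↔ 0) → ((v ∨ v) ↔ w)) ⊗ (v ⊗ (v → ¬¬v)) = max(0, 1.00 + 0.32 − 1) = max(0, 0.32) = 0.32

0.32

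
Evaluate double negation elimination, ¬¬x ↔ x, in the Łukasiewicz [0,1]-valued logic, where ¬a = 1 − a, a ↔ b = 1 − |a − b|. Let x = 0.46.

¬x = 1 − 0.46 = 0.54
¬¬x = 1 − 0.54 = 0.46
¬¬x ↔ x = 1 − |0.46 − 0.46| = 1 − 0.00 = 1.00
(As expected: always 1 in Ł∞ since negation is involutive.)

1.00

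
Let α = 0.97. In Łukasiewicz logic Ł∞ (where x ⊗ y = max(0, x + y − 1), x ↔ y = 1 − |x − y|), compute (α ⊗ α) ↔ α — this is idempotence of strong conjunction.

0.97

α ⊗ α = max(0, 0.97 + 0.97 − 1) = max(0, 0.94) = 0.94
(α ⊗ α) ↔ α = 1 − |0.94 − 0.97| = 1 − 0.03 = 0.97
(The value 0.97 < 1 shows this instance is not satisfied; fails in Ł∞ since a ⊗ a = max(0, 2a−1) ≠ a in general.)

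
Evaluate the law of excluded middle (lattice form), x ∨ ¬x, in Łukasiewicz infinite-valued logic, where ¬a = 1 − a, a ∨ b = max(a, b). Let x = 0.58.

0.58

¬x = 1 − 0.58 = 0.42
x ∨ ¬x = max(0.58, 0.42) = 0.58
(The value 0.58 < 1 shows this instance is not satisfied; not a Ł∞-tautology — its value is max(a, 1−a).)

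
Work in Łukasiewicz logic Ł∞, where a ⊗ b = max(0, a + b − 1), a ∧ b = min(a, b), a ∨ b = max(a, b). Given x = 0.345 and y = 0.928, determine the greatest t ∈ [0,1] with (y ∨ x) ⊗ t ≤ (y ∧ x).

0.417

y ∨ x = max(0.928, 0.345) = 0.928
So the left factor is y ∨ x = 0.928.
y ∧ x = min(0.928, 0.345) = 0.345
So the right-hand bound is y ∧ x = 0.345.
The residuum of the Łukasiewicz t-norm gives the supremum: min(1, 1 − 0.928 + 0.345).
1 − 0.928 + 0.345 = 0.417, so t = min(1, 0.417) = 0.417.
Check: 0.928 ⊗ 0.417 = max(0, 0.345) = 0.345 ≤ 0.345.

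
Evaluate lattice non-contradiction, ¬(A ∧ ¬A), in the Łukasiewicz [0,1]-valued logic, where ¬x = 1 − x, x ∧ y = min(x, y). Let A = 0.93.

0.93

¬A = 1 − 0.93 = 0.07
A ∧ ¬A = min(0.93, 0.07) = 0.07
¬(A ∧ ¬A) = 1 − 0.07 = 0.93
(The value 0.93 < 1 shows this instance is not satisfied; not a Ł∞-tautology — its value is 1 − min(a, 1−a).)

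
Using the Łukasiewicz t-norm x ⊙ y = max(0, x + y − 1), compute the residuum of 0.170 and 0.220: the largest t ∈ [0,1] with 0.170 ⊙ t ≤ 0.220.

1.000

The residuum of the Łukasiewicz t-norm gives the supremum: min(1, 1 − 0.170 + 0.220).
1 − 0.170 + 0.220 = 1.050, so t = min(1, 1.050) = 1.000.
Check: 0.170 ⊙ 1.000 = max(0, 0.170) = 0.170 ≤ 0.220.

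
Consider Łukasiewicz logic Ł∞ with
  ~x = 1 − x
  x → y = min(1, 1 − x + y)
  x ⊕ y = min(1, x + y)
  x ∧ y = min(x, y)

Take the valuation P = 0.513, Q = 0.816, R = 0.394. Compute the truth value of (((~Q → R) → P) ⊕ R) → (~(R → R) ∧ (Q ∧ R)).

~Q = 1 − 0.816 = 0.184
~Q → R = min(1, 1 − 0.184 + 0.394) = min(1, 1.210) = 1.000
(~Q → R) → P = min(1, 1 − 1.000 + 0.513) = min(1, 0.513) = 0.513
((~Q → R) → P) ⊕ R = min(1, 0.513 + 0.394) = min(1, 0.907) = 0.907
R → R = min(1, 1 − 0.394 + 0.394) = min(1, 1.000) = 1.000
~(R → R) = 1 − 1.000 = 0.000
Q ∧ R = min(0.816, 0.394) = 0.394
~(R → R) ∧ (Q ∧ R) = min(0.000, 0.394) = 0.000
(((~Q → R) → P) ⊕ R) → (~(R → R) ∧ (Q ∧ R)) = min(1, 1 − 0.907 + 0.000) = min(1, 0.093) = 0.093

0.093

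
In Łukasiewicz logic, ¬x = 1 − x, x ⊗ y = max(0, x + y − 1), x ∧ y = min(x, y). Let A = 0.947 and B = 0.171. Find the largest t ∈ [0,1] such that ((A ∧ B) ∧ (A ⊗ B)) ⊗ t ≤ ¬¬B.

A ∧ B = min(0.947, 0.171) = 0.171
A ⊗ B = max(0, 0.947 + 0.171 − 1) = max(0, 0.118) = 0.118
(A ∧ B) ∧ (A ⊗ B) = min(0.171, 0.118) = 0.118
So the left factor is (A ∧ B) ∧ (A ⊗ B) = 0.118.
¬B = 1 − 0.171 = 0.829
¬¬B = 1 − 0.829 = 0.171
So the right-hand bound is ¬¬B = 0.171.
The residuum of the Łukasiewicz t-norm gives the supremum: min(1, 1 − 0.118 + 0.171).
1 − 0.118 + 0.171 = 1.053, so t = min(1, 1.053) = 1.000.
Check: 0.118 ⊗ 1.000 = max(0, 0.118) = 0.118 ≤ 0.171.

1.000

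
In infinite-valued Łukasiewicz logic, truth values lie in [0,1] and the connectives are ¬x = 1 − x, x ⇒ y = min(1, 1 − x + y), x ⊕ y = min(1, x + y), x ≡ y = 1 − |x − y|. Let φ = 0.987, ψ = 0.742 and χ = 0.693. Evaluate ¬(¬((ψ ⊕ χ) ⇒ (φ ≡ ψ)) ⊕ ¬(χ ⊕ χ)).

ψ ⊕ χ = min(1, 0.742 + 0.693) = min(1, 1.435) = 1.000
φ ≡ ψ = 1 − |0.987 − 0.742| = 1 − 0.245 = 0.755
(ψ ⊕ χ) ⇒ (φ ≡ ψ) = min(1, 1 − 1.000 + 0.755) = min(1, 0.755) = 0.755
¬((ψ ⊕ χ) ⇒ (φ ≡ ψ)) = 1 − 0.755 = 0.245
χ ⊕ χ = min(1, 0.693 + 0.693) = min(1, 1.386) = 1.000
¬(χ ⊕ χ) = 1 − 1.000 = 0.000
¬((ψ ⊕ χ) ⇒ (φ ≡ ψ)) ⊕ ¬(χ ⊕ χ) = min(1, 0.245 + 0.000) = min(1, 0.245) = 0.245
¬(¬((ψ ⊕ χ) ⇒ (φ ≡ ψ)) ⊕ ¬(χ ⊕ χ)) = 1 − 0.245 = 0.755

0.755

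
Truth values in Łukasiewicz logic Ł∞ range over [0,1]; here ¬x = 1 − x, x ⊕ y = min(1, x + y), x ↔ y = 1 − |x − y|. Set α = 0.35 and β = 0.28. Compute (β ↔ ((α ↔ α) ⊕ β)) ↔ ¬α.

α ↔ α = 1 − |0.35 − 0.35| = 1 − 0.00 = 1.00
(α ↔ α) ⊕ β = min(1, 1.00 + 0.28) = min(1, 1.28) = 1.00
β ↔ ((α ↔ α) ⊕ β) = 1 − |0.28 − 1.00| = 1 − 0.72 = 0.28
¬α = 1 − 0.35 = 0.65
(β ↔ ((α ↔ α) ⊕ β)) ↔ ¬α = 1 − |0.28 − 0.65| = 1 − 0.37 = 0.63

0.63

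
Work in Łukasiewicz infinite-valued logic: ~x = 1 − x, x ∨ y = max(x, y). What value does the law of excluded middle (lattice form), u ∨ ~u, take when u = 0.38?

0.62

~u = 1 − 0.38 = 0.62
u ∨ ~u = max(0.38, 0.62) = 0.62
(The value 0.62 < 1 shows this instance is not satisfied; not a Ł∞-tautology — its value is max(a, 1−a).)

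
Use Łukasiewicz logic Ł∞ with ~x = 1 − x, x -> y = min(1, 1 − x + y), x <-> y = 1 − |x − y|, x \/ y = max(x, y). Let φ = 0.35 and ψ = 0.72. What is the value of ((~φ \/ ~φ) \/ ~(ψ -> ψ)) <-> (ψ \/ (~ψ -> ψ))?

0.65

~φ = 1 − 0.35 = 0.65
~φ \/ ~φ = max(0.65, 0.65) = 0.65
ψ -> ψ = min(1, 1 − 0.72 + 0.72) = min(1, 1.00) = 1.00
~(ψ -> ψ) = 1 − 1.00 = 0.00
(~φ \/ ~φ) \/ ~(ψ -> ψ) = max(0.65, 0.00) = 0.65
~ψ = 1 − 0.72 = 0.28
~ψ -> ψ = min(1, 1 − 0.28 + 0.72) = min(1, 1.44) = 1.00
ψ \/ (~ψ -> ψ) = max(0.72, 1.00) = 1.00
((~φ \/ ~φ) \/ ~(ψ -> ψ)) <-> (ψ \/ (~ψ -> ψ)) = 1 − |0.65 − 1.00| = 1 − 0.35 = 0.65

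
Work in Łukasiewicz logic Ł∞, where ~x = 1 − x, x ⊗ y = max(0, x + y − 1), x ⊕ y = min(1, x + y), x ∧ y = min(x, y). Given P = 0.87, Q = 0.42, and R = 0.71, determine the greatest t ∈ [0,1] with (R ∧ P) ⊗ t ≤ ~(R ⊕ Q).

0.29

R ∧ P = min(0.71, 0.87) = 0.71
So the left factor is R ∧ P = 0.71.
R ⊕ Q = min(1, 0.71 + 0.42) = min(1, 1.13) = 1.00
~(R ⊕ Q) = 1 − 1.00 = 0.00
So the right-hand bound is ~(R ⊕ Q) = 0.00.
The residuum of the Łukasiewicz t-norm gives the supremum: min(1, 1 − 0.71 + 0.00).
1 − 0.71 + 0.00 = 0.29, so t = min(1, 0.29) = 0.29.
Check: 0.71 ⊗ 0.29 = max(0, 0.00) = 0.00 ≤ 0.00.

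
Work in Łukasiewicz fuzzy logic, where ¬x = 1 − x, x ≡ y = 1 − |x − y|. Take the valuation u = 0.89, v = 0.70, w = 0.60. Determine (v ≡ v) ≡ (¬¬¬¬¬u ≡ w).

0.51

v ≡ v = 1 − |0.70 − 0.70| = 1 − 0.00 = 1.00
¬u = 1 − 0.89 = 0.11
¬¬u = 1 − 0.11 = 0.89
¬¬¬u = 1 − 0.89 = 0.11
¬¬¬¬u = 1 − 0.11 = 0.89
¬¬¬¬¬u = 1 − 0.89 = 0.11
¬¬¬¬¬u ≡ w = 1 − |0.11 − 0.60| = 1 − 0.49 = 0.51
(v ≡ v) ≡ (¬¬¬¬¬u ≡ w) = 1 − |1.00 − 0.51| = 1 − 0.49 = 0.51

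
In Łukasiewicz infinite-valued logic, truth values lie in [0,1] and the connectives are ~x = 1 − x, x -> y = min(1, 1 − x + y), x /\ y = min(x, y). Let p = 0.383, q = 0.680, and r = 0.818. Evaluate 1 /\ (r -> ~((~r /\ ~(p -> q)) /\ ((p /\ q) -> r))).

1.000

~r = 1 − 0.818 = 0.182
p -> q = min(1, 1 − 0.383 + 0.680) = min(1, 1.297) = 1.000
~(p -> q) = 1 − 1.000 = 0.000
~r /\ ~(p -> q) = min(0.182, 0.000) = 0.000
p /\ q = min(0.383, 0.680) = 0.383
(p /\ q) -> r = min(1, 1 − 0.383 + 0.818) = min(1, 1.435) = 1.000
(~r /\ ~(p -> q)) /\ ((p /\ q) -> r) = min(0.000, 1.000) = 0.000
~((~r /\ ~(p -> q)) /\ ((p /\ q) -> r)) = 1 − 0.000 = 1.000
r -> ~((~r /\ ~(p -> q)) /\ ((p /\ q) -> r)) = min(1, 1 − 0.818 + 1.000) = min(1, 1.182) = 1.000
1 /\ (r -> ~((~r /\ ~(p -> q)) /\ ((p /\ q) -> r))) = min(1.000, 1.000) = 1.000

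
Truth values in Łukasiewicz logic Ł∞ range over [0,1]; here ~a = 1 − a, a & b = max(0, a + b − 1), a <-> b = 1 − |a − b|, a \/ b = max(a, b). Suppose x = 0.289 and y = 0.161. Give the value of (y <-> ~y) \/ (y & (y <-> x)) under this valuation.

0.322

~y = 1 − 0.161 = 0.839
y <-> ~y = 1 − |0.161 − 0.839| = 1 − 0.678 = 0.322
y <-> x = 1 − |0.161 − 0.289| = 1 − 0.128 = 0.872
y & (y <-> x) = max(0, 0.161 + 0.872 − 1) = max(0, 0.033) = 0.033
(y <-> ~y) \/ (y & (y <-> x)) = max(0.322, 0.033) = 0.322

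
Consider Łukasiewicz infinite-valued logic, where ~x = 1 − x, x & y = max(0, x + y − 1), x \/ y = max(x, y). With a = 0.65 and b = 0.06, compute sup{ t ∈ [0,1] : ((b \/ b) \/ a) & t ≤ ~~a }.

1.00

b \/ b = max(0.06, 0.06) = 0.06
(b \/ b) \/ a = max(0.06, 0.65) = 0.65
So the left factor is (b \/ b) \/ a = 0.65.
~a = 1 − 0.65 = 0.35
~~a = 1 − 0.35 = 0.65
So the right-hand bound is ~~a = 0.65.
The residuum of the Łukasiewicz t-norm gives the supremum: min(1, 1 − 0.65 + 0.65).
1 − 0.65 + 0.65 = 1.00, so t = min(1, 1.00) = 1.00.
Check: 0.65 & 1.00 = max(0, 0.65) = 0.65 ≤ 0.65.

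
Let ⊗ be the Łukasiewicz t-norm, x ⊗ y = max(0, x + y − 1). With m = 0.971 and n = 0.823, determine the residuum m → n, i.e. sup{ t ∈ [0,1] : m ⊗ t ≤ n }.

The residuum of the Łukasiewicz t-norm gives the supremum: min(1, 1 − 0.971 + 0.823).
1 − 0.971 + 0.823 = 0.852, so t = min(1, 0.852) = 0.852.
Check: 0.971 ⊗ 0.852 = max(0, 0.823) = 0.823 ≤ 0.823.

0.852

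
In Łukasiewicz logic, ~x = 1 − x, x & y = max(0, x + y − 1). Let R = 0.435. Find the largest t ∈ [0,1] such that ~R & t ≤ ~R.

~R = 1 − 0.435 = 0.565
So the left factor is ~R = 0.565.
So the right-hand bound is ~R = 0.565.
The residuum of the Łukasiewicz t-norm gives the supremum: min(1, 1 − 0.565 + 0.565).
1 − 0.565 + 0.565 = 1.000, so t = min(1, 1.000) = 1.000.
Check: 0.565 & 1.000 = max(0, 0.565) = 0.565 ≤ 0.565.

1.000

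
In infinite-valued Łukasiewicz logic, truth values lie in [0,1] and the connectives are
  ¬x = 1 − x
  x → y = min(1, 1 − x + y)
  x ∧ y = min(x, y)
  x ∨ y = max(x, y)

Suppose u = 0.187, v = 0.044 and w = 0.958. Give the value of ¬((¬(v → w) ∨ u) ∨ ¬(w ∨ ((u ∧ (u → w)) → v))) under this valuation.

0.813

v → w = min(1, 1 − 0.044 + 0.958) = min(1, 1.914) = 1.000
¬(v → w) = 1 − 1.000 = 0.000
¬(v → w) ∨ u = max(0.000, 0.187) = 0.187
u → w = min(1, 1 − 0.187 + 0.958) = min(1, 1.771) = 1.000
u ∧ (u → w) = min(0.187, 1.000) = 0.187
(u ∧ (u → w)) → v = min(1, 1 − 0.187 + 0.044) = min(1, 0.857) = 0.857
w ∨ ((u ∧ (u → w)) → v) = max(0.958, 0.857) = 0.958
¬(w ∨ ((u ∧ (u → w)) → v)) = 1 − 0.958 = 0.042
(¬(v → w) ∨ u) ∨ ¬(w ∨ ((u ∧ (u → w)) → v)) = max(0.187, 0.042) = 0.187
¬((¬(v → w) ∨ u) ∨ ¬(w ∨ ((u ∧ (u → w)) → v))) = 1 − 0.187 = 0.813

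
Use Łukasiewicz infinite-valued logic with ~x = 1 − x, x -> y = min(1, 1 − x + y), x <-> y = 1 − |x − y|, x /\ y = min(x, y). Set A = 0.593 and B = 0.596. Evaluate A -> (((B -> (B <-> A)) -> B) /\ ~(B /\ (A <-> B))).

B <-> A = 1 − |0.596 − 0.593| = 1 − 0.003 = 0.997
B -> (B <-> A) = min(1, 1 − 0.596 + 0.997) = min(1, 1.401) = 1.000
(B -> (B <-> A)) -> B = min(1, 1 − 1.000 + 0.596) = min(1, 0.596) = 0.596
A <-> B = 1 − |0.593 − 0.596| = 1 − 0.003 = 0.997
B /\ (A <-> B) = min(0.596, 0.997) = 0.596
~(B /\ (A <-> B)) = 1 − 0.596 = 0.404
((B -> (B <-> A)) -> B) /\ ~(B /\ (A <-> B)) = min(0.596, 0.404) = 0.404
A -> (((B -> (B <-> A)) -> B) /\ ~(B /\ (A <-> B))) = min(1, 1 − 0.593 + 0.404) = min(1, 0.811) = 0.811

0.811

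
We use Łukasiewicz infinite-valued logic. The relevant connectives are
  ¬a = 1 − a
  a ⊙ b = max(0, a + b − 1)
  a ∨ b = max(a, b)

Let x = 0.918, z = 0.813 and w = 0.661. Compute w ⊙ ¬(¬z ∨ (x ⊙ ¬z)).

¬z = 1 − 0.813 = 0.187
x ⊙ ¬z = max(0, 0.918 + 0.187 − 1) = max(0, 0.105) = 0.105
¬z ∨ (x ⊙ ¬z) = max(0.187, 0.105) = 0.187
¬(¬z ∨ (x ⊙ ¬z)) = 1 − 0.187 = 0.813
w ⊙ ¬(¬z ∨ (x ⊙ ¬z)) = max(0, 0.661 + 0.813 − 1) = max(0, 0.474) = 0.474

0.474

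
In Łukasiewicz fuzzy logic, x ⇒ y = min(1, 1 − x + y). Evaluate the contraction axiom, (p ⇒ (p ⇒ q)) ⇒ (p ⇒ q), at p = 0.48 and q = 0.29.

0.81

p ⇒ q = min(1, 1 − 0.48 + 0.29) = min(1, 0.81) = 0.81
p ⇒ (p ⇒ q) = min(1, 1 − 0.48 + 0.81) = min(1, 1.33) = 1.00
(p ⇒ (p ⇒ q)) ⇒ (p ⇒ q) = min(1, 1 − 1.00 + 0.81) = min(1, 0.81) = 0.81
(The value 0.81 < 1 shows this instance is not satisfied; fails in Ł∞ (the t-norm is not idempotent).)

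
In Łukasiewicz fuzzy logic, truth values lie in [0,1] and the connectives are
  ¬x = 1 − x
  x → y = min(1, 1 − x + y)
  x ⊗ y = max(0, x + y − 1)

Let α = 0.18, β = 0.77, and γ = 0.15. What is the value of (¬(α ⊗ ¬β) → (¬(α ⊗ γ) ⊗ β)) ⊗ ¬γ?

0.62

¬β = 1 − 0.77 = 0.23
α ⊗ ¬β = max(0, 0.18 + 0.23 − 1) = max(0, -0.59) = 0.00
¬(α ⊗ ¬β) = 1 − 0.00 = 1.00
α ⊗ γ = max(0, 0.18 + 0.15 − 1) = max(0, -0.67) = 0.00
¬(α ⊗ γ) = 1 − 0.00 = 1.00
¬(α ⊗ γ) ⊗ β = max(0, 1.00 + 0.77 − 1) = max(0, 0.77) = 0.77
¬(α ⊗ ¬β) → (¬(α ⊗ γ) ⊗ β) = min(1, 1 − 1.00 + 0.77) = min(1, 0.77) = 0.77
¬γ = 1 − 0.15 = 0.85
(¬(α ⊗ ¬β) → (¬(α ⊗ γ) ⊗ β)) ⊗ ¬γ = max(0, 0.77 + 0.85 − 1) = max(0, 0.62) = 0.62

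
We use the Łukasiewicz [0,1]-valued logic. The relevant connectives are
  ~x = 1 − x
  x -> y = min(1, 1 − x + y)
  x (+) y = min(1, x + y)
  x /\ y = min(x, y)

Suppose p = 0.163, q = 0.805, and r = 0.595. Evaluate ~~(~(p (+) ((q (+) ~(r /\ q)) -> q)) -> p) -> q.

0.805

r /\ q = min(0.595, 0.805) = 0.595
~(r /\ q) = 1 − 0.595 = 0.405
q (+) ~(r /\ q) = min(1, 0.805 + 0.405) = min(1, 1.210) = 1.000
(q (+) ~(r /\ q)) -> q = min(1, 1 − 1.000 + 0.805) = min(1, 0.805) = 0.805
p (+) ((q (+) ~(r /\ q)) -> q) = min(1, 0.163 + 0.805) = min(1, 0.968) = 0.968
~(p (+) ((q (+) ~(r /\ q)) -> q)) = 1 − 0.968 = 0.032
~(p (+) ((q (+) ~(r /\ q)) -> q)) -> p = min(1, 1 − 0.032 + 0.163) = min(1, 1.131) = 1.000
~(~(p (+) ((q (+) ~(r /\ q)) -> q)) -> p) = 1 − 1.000 = 0.000
~~(~(p (+) ((q (+) ~(r /\ q)) -> q)) -> p) = 1 − 0.000 = 1.000
~~(~(p (+) ((q (+) ~(r /\ q)) -> q)) -> p) -> q = min(1, 1 − 1.000 + 0.805) = min(1, 0.805) = 0.805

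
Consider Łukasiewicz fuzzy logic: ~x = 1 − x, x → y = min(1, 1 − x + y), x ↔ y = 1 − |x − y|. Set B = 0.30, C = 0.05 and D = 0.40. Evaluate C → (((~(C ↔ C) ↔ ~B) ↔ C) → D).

1.00

C ↔ C = 1 − |0.05 − 0.05| = 1 − 0.00 = 1.00
~(C ↔ C) = 1 − 1.00 = 0.00
~B = 1 − 0.30 = 0.70
~(C ↔ C) ↔ ~B = 1 − |0.00 − 0.70| = 1 − 0.70 = 0.30
(~(C ↔ C) ↔ ~B) ↔ C = 1 − |0.30 − 0.05| = 1 − 0.25 = 0.75
((~(C ↔ C) ↔ ~B) ↔ C) → D = min(1, 1 − 0.75 + 0.40) = min(1, 0.65) = 0.65
C → (((~(C ↔ C) ↔ ~B) ↔ C) → D) = min(1, 1 − 0.05 + 0.65) = min(1, 1.60) = 1.00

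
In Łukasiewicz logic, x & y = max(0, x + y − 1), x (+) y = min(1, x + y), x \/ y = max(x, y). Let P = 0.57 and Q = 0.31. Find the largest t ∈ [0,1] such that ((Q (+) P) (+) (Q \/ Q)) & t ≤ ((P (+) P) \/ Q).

Q (+) P = min(1, 0.31 + 0.57) = min(1, 0.88) = 0.88
Q \/ Q = max(0.31, 0.31) = 0.31
(Q (+) P) (+) (Q \/ Q) = min(1, 0.88 + 0.31) = min(1, 1.19) = 1.00
So the left factor is (Q (+) P) (+) (Q \/ Q) = 1.00.
P (+) P = min(1, 0.57 + 0.57) = min(1, 1.14) = 1.00
(P (+) P) \/ Q = max(1.00, 0.31) = 1.00
So the right-hand bound is (P (+) P) \/ Q = 1.00.
The residuum of the Łukasiewicz t-norm gives the supremum: min(1, 1 − 1.00 + 1.00).
1 − 1.00 + 1.00 = 1.00, so t = min(1, 1.00) = 1.00.
Check: 1.00 & 1.00 = max(0, 1.00) = 1.00 ≤ 1.00.

1.00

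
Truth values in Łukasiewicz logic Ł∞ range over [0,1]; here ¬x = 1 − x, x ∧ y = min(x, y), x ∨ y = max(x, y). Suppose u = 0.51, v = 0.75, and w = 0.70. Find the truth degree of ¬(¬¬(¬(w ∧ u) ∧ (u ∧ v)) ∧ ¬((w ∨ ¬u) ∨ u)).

w ∧ u = min(0.70, 0.51) = 0.51
¬(w ∧ u) = 1 − 0.51 = 0.49
u ∧ v = min(0.51, 0.75) = 0.51
¬(w ∧ u) ∧ (u ∧ v) = min(0.49, 0.51) = 0.49
¬(¬(w ∧ u) ∧ (u ∧ v)) = 1 − 0.49 = 0.51
¬¬(¬(w ∧ u) ∧ (u ∧ v)) = 1 − 0.51 = 0.49
¬u = 1 − 0.51 = 0.49
w ∨ ¬u = max(0.70, 0.49) = 0.70
(w ∨ ¬u) ∨ u = max(0.70, 0.51) = 0.70
¬((w ∨ ¬u) ∨ u) = 1 − 0.70 = 0.30
¬¬(¬(w ∧ u) ∧ (u ∧ v)) ∧ ¬((w ∨ ¬u) ∨ u) = min(0.49, 0.30) = 0.30
¬(¬¬(¬(w ∧ u) ∧ (u ∧ v)) ∧ ¬((w ∨ ¬u) ∨ u)) = 1 − 0.30 = 0.70

0.70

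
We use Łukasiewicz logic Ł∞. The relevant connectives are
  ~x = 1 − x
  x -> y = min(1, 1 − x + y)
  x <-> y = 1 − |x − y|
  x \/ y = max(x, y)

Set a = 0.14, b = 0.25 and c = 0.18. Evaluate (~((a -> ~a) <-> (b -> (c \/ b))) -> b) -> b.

~a = 1 − 0.14 = 0.86
a -> ~a = min(1, 1 − 0.14 + 0.86) = min(1, 1.72) = 1.00
c \/ b = max(0.18, 0.25) = 0.25
b -> (c \/ b) = min(1, 1 − 0.25 + 0.25) = min(1, 1.00) = 1.00
(a -> ~a) <-> (b -> (c \/ b)) = 1 − |1.00 − 1.00| = 1 − 0.00 = 1.00
~((a -> ~a) <-> (b -> (c \/ b))) = 1 − 1.00 = 0.00
~((a -> ~a) <-> (b -> (c \/ b))) -> b = min(1, 1 − 0.00 + 0.25) = min(1, 1.25) = 1.00
(~((a -> ~a) <-> (b -> (c \/ b))) -> b) -> b = min(1, 1 − 1.00 + 0.25) = min(1, 0.25) = 0.25

0.25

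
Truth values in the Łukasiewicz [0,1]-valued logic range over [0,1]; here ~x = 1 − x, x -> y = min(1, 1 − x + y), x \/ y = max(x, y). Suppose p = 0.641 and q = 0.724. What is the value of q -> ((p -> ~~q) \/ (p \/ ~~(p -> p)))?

1.000

~q = 1 − 0.724 = 0.276
~~q = 1 − 0.276 = 0.724
p -> ~~q = min(1, 1 − 0.641 + 0.724) = min(1, 1.083) = 1.000
p -> p = min(1, 1 − 0.641 + 0.641) = min(1, 1.000) = 1.000
~(p -> p) = 1 − 1.000 = 0.000
~~(p -> p) = 1 − 0.000 = 1.000
p \/ ~~(p -> p) = max(0.641, 1.000) = 1.000
(p -> ~~q) \/ (p \/ ~~(p -> p)) = max(1.000, 1.000) = 1.000
q -> ((p -> ~~q) \/ (p \/ ~~(p -> p))) = min(1, 1 − 0.724 + 1.000) = min(1, 1.276) = 1.000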